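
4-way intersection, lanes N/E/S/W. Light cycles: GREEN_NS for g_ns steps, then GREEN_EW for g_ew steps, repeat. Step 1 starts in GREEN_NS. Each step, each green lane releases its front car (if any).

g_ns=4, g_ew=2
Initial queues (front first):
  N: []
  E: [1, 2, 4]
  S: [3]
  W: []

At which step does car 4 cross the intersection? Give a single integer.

Step 1 [NS]: N:empty,E:wait,S:car3-GO,W:wait | queues: N=0 E=3 S=0 W=0
Step 2 [NS]: N:empty,E:wait,S:empty,W:wait | queues: N=0 E=3 S=0 W=0
Step 3 [NS]: N:empty,E:wait,S:empty,W:wait | queues: N=0 E=3 S=0 W=0
Step 4 [NS]: N:empty,E:wait,S:empty,W:wait | queues: N=0 E=3 S=0 W=0
Step 5 [EW]: N:wait,E:car1-GO,S:wait,W:empty | queues: N=0 E=2 S=0 W=0
Step 6 [EW]: N:wait,E:car2-GO,S:wait,W:empty | queues: N=0 E=1 S=0 W=0
Step 7 [NS]: N:empty,E:wait,S:empty,W:wait | queues: N=0 E=1 S=0 W=0
Step 8 [NS]: N:empty,E:wait,S:empty,W:wait | queues: N=0 E=1 S=0 W=0
Step 9 [NS]: N:empty,E:wait,S:empty,W:wait | queues: N=0 E=1 S=0 W=0
Step 10 [NS]: N:empty,E:wait,S:empty,W:wait | queues: N=0 E=1 S=0 W=0
Step 11 [EW]: N:wait,E:car4-GO,S:wait,W:empty | queues: N=0 E=0 S=0 W=0
Car 4 crosses at step 11

11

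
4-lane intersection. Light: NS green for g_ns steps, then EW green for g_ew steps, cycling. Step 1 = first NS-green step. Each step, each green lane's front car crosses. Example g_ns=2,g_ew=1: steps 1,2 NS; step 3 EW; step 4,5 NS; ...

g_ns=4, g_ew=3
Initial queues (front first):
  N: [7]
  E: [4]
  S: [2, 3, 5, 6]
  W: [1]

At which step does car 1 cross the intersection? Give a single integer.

Step 1 [NS]: N:car7-GO,E:wait,S:car2-GO,W:wait | queues: N=0 E=1 S=3 W=1
Step 2 [NS]: N:empty,E:wait,S:car3-GO,W:wait | queues: N=0 E=1 S=2 W=1
Step 3 [NS]: N:empty,E:wait,S:car5-GO,W:wait | queues: N=0 E=1 S=1 W=1
Step 4 [NS]: N:empty,E:wait,S:car6-GO,W:wait | queues: N=0 E=1 S=0 W=1
Step 5 [EW]: N:wait,E:car4-GO,S:wait,W:car1-GO | queues: N=0 E=0 S=0 W=0
Car 1 crosses at step 5

5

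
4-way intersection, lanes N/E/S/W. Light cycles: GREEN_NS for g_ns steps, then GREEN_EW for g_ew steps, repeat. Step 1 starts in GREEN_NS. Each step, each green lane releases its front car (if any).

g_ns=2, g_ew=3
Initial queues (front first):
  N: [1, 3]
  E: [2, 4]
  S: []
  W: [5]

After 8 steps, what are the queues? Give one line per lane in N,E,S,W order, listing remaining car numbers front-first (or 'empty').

Step 1 [NS]: N:car1-GO,E:wait,S:empty,W:wait | queues: N=1 E=2 S=0 W=1
Step 2 [NS]: N:car3-GO,E:wait,S:empty,W:wait | queues: N=0 E=2 S=0 W=1
Step 3 [EW]: N:wait,E:car2-GO,S:wait,W:car5-GO | queues: N=0 E=1 S=0 W=0
Step 4 [EW]: N:wait,E:car4-GO,S:wait,W:empty | queues: N=0 E=0 S=0 W=0

N: empty
E: empty
S: empty
W: empty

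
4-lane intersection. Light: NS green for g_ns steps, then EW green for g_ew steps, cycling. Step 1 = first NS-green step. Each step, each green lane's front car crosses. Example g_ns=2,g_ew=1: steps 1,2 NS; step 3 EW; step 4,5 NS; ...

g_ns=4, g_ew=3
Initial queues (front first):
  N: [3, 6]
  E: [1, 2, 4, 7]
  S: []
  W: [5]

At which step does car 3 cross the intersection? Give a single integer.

Step 1 [NS]: N:car3-GO,E:wait,S:empty,W:wait | queues: N=1 E=4 S=0 W=1
Step 2 [NS]: N:car6-GO,E:wait,S:empty,W:wait | queues: N=0 E=4 S=0 W=1
Step 3 [NS]: N:empty,E:wait,S:empty,W:wait | queues: N=0 E=4 S=0 W=1
Step 4 [NS]: N:empty,E:wait,S:empty,W:wait | queues: N=0 E=4 S=0 W=1
Step 5 [EW]: N:wait,E:car1-GO,S:wait,W:car5-GO | queues: N=0 E=3 S=0 W=0
Step 6 [EW]: N:wait,E:car2-GO,S:wait,W:empty | queues: N=0 E=2 S=0 W=0
Step 7 [EW]: N:wait,E:car4-GO,S:wait,W:empty | queues: N=0 E=1 S=0 W=0
Step 8 [NS]: N:empty,E:wait,S:empty,W:wait | queues: N=0 E=1 S=0 W=0
Step 9 [NS]: N:empty,E:wait,S:empty,W:wait | queues: N=0 E=1 S=0 W=0
Step 10 [NS]: N:empty,E:wait,S:empty,W:wait | queues: N=0 E=1 S=0 W=0
Step 11 [NS]: N:empty,E:wait,S:empty,W:wait | queues: N=0 E=1 S=0 W=0
Step 12 [EW]: N:wait,E:car7-GO,S:wait,W:empty | queues: N=0 E=0 S=0 W=0
Car 3 crosses at step 1

1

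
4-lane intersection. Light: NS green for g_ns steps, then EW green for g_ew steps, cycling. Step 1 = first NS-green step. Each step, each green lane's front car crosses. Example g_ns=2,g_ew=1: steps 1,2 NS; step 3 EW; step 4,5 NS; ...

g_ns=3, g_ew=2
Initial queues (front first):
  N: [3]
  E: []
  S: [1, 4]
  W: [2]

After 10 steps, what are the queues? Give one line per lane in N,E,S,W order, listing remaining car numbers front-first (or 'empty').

Step 1 [NS]: N:car3-GO,E:wait,S:car1-GO,W:wait | queues: N=0 E=0 S=1 W=1
Step 2 [NS]: N:empty,E:wait,S:car4-GO,W:wait | queues: N=0 E=0 S=0 W=1
Step 3 [NS]: N:empty,E:wait,S:empty,W:wait | queues: N=0 E=0 S=0 W=1
Step 4 [EW]: N:wait,E:empty,S:wait,W:car2-GO | queues: N=0 E=0 S=0 W=0

N: empty
E: empty
S: empty
W: empty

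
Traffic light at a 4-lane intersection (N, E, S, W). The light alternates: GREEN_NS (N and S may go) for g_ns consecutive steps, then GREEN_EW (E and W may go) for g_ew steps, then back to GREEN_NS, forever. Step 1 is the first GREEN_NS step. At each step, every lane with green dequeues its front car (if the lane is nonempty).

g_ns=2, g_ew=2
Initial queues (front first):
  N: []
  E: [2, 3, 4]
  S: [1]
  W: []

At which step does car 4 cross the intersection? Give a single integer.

Step 1 [NS]: N:empty,E:wait,S:car1-GO,W:wait | queues: N=0 E=3 S=0 W=0
Step 2 [NS]: N:empty,E:wait,S:empty,W:wait | queues: N=0 E=3 S=0 W=0
Step 3 [EW]: N:wait,E:car2-GO,S:wait,W:empty | queues: N=0 E=2 S=0 W=0
Step 4 [EW]: N:wait,E:car3-GO,S:wait,W:empty | queues: N=0 E=1 S=0 W=0
Step 5 [NS]: N:empty,E:wait,S:empty,W:wait | queues: N=0 E=1 S=0 W=0
Step 6 [NS]: N:empty,E:wait,S:empty,W:wait | queues: N=0 E=1 S=0 W=0
Step 7 [EW]: N:wait,E:car4-GO,S:wait,W:empty | queues: N=0 E=0 S=0 W=0
Car 4 crosses at step 7

7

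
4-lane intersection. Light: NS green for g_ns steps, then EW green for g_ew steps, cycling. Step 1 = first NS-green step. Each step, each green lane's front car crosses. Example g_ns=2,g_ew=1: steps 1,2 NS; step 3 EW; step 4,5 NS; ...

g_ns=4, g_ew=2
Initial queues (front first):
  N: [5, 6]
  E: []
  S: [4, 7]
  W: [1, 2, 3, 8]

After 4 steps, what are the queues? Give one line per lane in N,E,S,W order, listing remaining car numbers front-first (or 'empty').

Step 1 [NS]: N:car5-GO,E:wait,S:car4-GO,W:wait | queues: N=1 E=0 S=1 W=4
Step 2 [NS]: N:car6-GO,E:wait,S:car7-GO,W:wait | queues: N=0 E=0 S=0 W=4
Step 3 [NS]: N:empty,E:wait,S:empty,W:wait | queues: N=0 E=0 S=0 W=4
Step 4 [NS]: N:empty,E:wait,S:empty,W:wait | queues: N=0 E=0 S=0 W=4

N: empty
E: empty
S: empty
W: 1 2 3 8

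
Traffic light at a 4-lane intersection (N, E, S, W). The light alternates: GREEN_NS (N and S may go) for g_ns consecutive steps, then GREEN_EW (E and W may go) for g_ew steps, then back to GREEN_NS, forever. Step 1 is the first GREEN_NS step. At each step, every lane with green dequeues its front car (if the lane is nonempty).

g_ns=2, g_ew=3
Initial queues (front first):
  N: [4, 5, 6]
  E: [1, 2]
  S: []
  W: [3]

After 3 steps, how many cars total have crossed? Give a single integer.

Answer: 4

Derivation:
Step 1 [NS]: N:car4-GO,E:wait,S:empty,W:wait | queues: N=2 E=2 S=0 W=1
Step 2 [NS]: N:car5-GO,E:wait,S:empty,W:wait | queues: N=1 E=2 S=0 W=1
Step 3 [EW]: N:wait,E:car1-GO,S:wait,W:car3-GO | queues: N=1 E=1 S=0 W=0
Cars crossed by step 3: 4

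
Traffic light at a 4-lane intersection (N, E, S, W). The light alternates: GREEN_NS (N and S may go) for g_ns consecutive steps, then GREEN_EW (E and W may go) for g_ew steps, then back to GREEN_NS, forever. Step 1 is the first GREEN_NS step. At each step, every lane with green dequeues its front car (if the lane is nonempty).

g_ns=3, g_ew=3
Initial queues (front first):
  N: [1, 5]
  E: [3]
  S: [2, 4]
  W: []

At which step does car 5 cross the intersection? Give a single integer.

Step 1 [NS]: N:car1-GO,E:wait,S:car2-GO,W:wait | queues: N=1 E=1 S=1 W=0
Step 2 [NS]: N:car5-GO,E:wait,S:car4-GO,W:wait | queues: N=0 E=1 S=0 W=0
Step 3 [NS]: N:empty,E:wait,S:empty,W:wait | queues: N=0 E=1 S=0 W=0
Step 4 [EW]: N:wait,E:car3-GO,S:wait,W:empty | queues: N=0 E=0 S=0 W=0
Car 5 crosses at step 2

2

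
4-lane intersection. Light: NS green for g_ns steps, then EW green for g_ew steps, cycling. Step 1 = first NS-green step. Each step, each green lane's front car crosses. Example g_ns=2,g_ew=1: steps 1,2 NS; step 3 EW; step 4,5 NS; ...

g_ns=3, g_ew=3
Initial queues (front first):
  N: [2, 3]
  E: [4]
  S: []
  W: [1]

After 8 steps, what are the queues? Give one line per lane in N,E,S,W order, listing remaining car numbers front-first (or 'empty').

Step 1 [NS]: N:car2-GO,E:wait,S:empty,W:wait | queues: N=1 E=1 S=0 W=1
Step 2 [NS]: N:car3-GO,E:wait,S:empty,W:wait | queues: N=0 E=1 S=0 W=1
Step 3 [NS]: N:empty,E:wait,S:empty,W:wait | queues: N=0 E=1 S=0 W=1
Step 4 [EW]: N:wait,E:car4-GO,S:wait,W:car1-GO | queues: N=0 E=0 S=0 W=0

N: empty
E: empty
S: empty
W: empty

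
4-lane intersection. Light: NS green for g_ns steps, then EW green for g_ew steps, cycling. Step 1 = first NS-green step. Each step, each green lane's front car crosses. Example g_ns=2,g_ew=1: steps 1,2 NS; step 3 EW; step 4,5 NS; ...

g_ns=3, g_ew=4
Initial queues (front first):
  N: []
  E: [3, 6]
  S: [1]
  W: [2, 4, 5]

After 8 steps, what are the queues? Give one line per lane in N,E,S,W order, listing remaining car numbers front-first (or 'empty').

Step 1 [NS]: N:empty,E:wait,S:car1-GO,W:wait | queues: N=0 E=2 S=0 W=3
Step 2 [NS]: N:empty,E:wait,S:empty,W:wait | queues: N=0 E=2 S=0 W=3
Step 3 [NS]: N:empty,E:wait,S:empty,W:wait | queues: N=0 E=2 S=0 W=3
Step 4 [EW]: N:wait,E:car3-GO,S:wait,W:car2-GO | queues: N=0 E=1 S=0 W=2
Step 5 [EW]: N:wait,E:car6-GO,S:wait,W:car4-GO | queues: N=0 E=0 S=0 W=1
Step 6 [EW]: N:wait,E:empty,S:wait,W:car5-GO | queues: N=0 E=0 S=0 W=0

N: empty
E: empty
S: empty
W: empty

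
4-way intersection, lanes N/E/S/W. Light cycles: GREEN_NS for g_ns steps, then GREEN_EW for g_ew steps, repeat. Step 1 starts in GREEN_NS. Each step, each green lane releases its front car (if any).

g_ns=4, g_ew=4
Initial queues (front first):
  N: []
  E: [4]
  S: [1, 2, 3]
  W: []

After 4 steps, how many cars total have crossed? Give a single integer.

Step 1 [NS]: N:empty,E:wait,S:car1-GO,W:wait | queues: N=0 E=1 S=2 W=0
Step 2 [NS]: N:empty,E:wait,S:car2-GO,W:wait | queues: N=0 E=1 S=1 W=0
Step 3 [NS]: N:empty,E:wait,S:car3-GO,W:wait | queues: N=0 E=1 S=0 W=0
Step 4 [NS]: N:empty,E:wait,S:empty,W:wait | queues: N=0 E=1 S=0 W=0
Cars crossed by step 4: 3

Answer: 3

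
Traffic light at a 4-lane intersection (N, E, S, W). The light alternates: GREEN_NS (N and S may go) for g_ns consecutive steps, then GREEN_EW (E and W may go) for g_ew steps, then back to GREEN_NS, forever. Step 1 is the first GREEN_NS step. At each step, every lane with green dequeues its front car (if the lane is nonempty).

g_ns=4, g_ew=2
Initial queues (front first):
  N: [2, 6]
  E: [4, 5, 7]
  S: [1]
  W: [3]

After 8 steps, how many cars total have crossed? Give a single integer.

Step 1 [NS]: N:car2-GO,E:wait,S:car1-GO,W:wait | queues: N=1 E=3 S=0 W=1
Step 2 [NS]: N:car6-GO,E:wait,S:empty,W:wait | queues: N=0 E=3 S=0 W=1
Step 3 [NS]: N:empty,E:wait,S:empty,W:wait | queues: N=0 E=3 S=0 W=1
Step 4 [NS]: N:empty,E:wait,S:empty,W:wait | queues: N=0 E=3 S=0 W=1
Step 5 [EW]: N:wait,E:car4-GO,S:wait,W:car3-GO | queues: N=0 E=2 S=0 W=0
Step 6 [EW]: N:wait,E:car5-GO,S:wait,W:empty | queues: N=0 E=1 S=0 W=0
Step 7 [NS]: N:empty,E:wait,S:empty,W:wait | queues: N=0 E=1 S=0 W=0
Step 8 [NS]: N:empty,E:wait,S:empty,W:wait | queues: N=0 E=1 S=0 W=0
Cars crossed by step 8: 6

Answer: 6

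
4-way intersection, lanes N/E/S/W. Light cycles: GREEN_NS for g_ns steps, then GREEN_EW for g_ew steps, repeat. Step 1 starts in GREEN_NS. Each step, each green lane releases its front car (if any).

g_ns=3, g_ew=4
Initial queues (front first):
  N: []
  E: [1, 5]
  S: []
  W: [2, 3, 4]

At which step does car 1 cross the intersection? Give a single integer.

Step 1 [NS]: N:empty,E:wait,S:empty,W:wait | queues: N=0 E=2 S=0 W=3
Step 2 [NS]: N:empty,E:wait,S:empty,W:wait | queues: N=0 E=2 S=0 W=3
Step 3 [NS]: N:empty,E:wait,S:empty,W:wait | queues: N=0 E=2 S=0 W=3
Step 4 [EW]: N:wait,E:car1-GO,S:wait,W:car2-GO | queues: N=0 E=1 S=0 W=2
Step 5 [EW]: N:wait,E:car5-GO,S:wait,W:car3-GO | queues: N=0 E=0 S=0 W=1
Step 6 [EW]: N:wait,E:empty,S:wait,W:car4-GO | queues: N=0 E=0 S=0 W=0
Car 1 crosses at step 4

4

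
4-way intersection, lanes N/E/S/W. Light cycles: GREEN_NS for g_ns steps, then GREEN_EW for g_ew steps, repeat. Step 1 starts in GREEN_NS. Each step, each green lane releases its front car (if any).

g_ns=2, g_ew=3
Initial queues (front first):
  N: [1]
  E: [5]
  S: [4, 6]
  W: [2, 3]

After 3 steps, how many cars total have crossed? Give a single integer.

Step 1 [NS]: N:car1-GO,E:wait,S:car4-GO,W:wait | queues: N=0 E=1 S=1 W=2
Step 2 [NS]: N:empty,E:wait,S:car6-GO,W:wait | queues: N=0 E=1 S=0 W=2
Step 3 [EW]: N:wait,E:car5-GO,S:wait,W:car2-GO | queues: N=0 E=0 S=0 W=1
Cars crossed by step 3: 5

Answer: 5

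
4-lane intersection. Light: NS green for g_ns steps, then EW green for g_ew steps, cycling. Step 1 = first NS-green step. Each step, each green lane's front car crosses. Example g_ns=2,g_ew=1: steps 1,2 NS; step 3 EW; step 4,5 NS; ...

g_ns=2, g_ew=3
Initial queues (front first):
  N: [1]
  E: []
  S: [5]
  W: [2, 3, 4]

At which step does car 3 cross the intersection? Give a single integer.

Step 1 [NS]: N:car1-GO,E:wait,S:car5-GO,W:wait | queues: N=0 E=0 S=0 W=3
Step 2 [NS]: N:empty,E:wait,S:empty,W:wait | queues: N=0 E=0 S=0 W=3
Step 3 [EW]: N:wait,E:empty,S:wait,W:car2-GO | queues: N=0 E=0 S=0 W=2
Step 4 [EW]: N:wait,E:empty,S:wait,W:car3-GO | queues: N=0 E=0 S=0 W=1
Step 5 [EW]: N:wait,E:empty,S:wait,W:car4-GO | queues: N=0 E=0 S=0 W=0
Car 3 crosses at step 4

4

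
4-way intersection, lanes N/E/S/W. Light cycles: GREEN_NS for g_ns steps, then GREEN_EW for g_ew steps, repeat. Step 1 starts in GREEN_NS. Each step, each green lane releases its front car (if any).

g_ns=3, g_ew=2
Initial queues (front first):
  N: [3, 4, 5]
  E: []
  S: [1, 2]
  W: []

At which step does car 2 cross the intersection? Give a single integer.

Step 1 [NS]: N:car3-GO,E:wait,S:car1-GO,W:wait | queues: N=2 E=0 S=1 W=0
Step 2 [NS]: N:car4-GO,E:wait,S:car2-GO,W:wait | queues: N=1 E=0 S=0 W=0
Step 3 [NS]: N:car5-GO,E:wait,S:empty,W:wait | queues: N=0 E=0 S=0 W=0
Car 2 crosses at step 2

2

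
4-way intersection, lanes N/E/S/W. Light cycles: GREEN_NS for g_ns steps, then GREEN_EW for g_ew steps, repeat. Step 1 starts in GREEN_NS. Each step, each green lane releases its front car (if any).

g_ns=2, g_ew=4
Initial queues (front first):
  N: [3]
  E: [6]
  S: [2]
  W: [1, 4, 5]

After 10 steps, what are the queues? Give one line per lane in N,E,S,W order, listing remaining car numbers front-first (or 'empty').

Step 1 [NS]: N:car3-GO,E:wait,S:car2-GO,W:wait | queues: N=0 E=1 S=0 W=3
Step 2 [NS]: N:empty,E:wait,S:empty,W:wait | queues: N=0 E=1 S=0 W=3
Step 3 [EW]: N:wait,E:car6-GO,S:wait,W:car1-GO | queues: N=0 E=0 S=0 W=2
Step 4 [EW]: N:wait,E:empty,S:wait,W:car4-GO | queues: N=0 E=0 S=0 W=1
Step 5 [EW]: N:wait,E:empty,S:wait,W:car5-GO | queues: N=0 E=0 S=0 W=0

N: empty
E: empty
S: empty
W: empty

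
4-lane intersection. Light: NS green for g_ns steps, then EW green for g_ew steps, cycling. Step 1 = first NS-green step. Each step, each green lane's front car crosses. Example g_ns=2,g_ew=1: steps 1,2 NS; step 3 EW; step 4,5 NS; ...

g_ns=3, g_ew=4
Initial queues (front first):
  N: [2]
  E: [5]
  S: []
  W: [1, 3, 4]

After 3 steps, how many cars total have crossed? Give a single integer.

Answer: 1

Derivation:
Step 1 [NS]: N:car2-GO,E:wait,S:empty,W:wait | queues: N=0 E=1 S=0 W=3
Step 2 [NS]: N:empty,E:wait,S:empty,W:wait | queues: N=0 E=1 S=0 W=3
Step 3 [NS]: N:empty,E:wait,S:empty,W:wait | queues: N=0 E=1 S=0 W=3
Cars crossed by step 3: 1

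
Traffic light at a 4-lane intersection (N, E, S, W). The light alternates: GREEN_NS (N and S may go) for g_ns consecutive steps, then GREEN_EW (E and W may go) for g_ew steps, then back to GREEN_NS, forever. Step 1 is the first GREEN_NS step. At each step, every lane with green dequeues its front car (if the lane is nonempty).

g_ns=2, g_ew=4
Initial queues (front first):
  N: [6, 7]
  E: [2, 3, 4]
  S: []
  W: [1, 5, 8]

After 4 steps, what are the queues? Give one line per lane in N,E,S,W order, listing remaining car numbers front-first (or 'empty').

Step 1 [NS]: N:car6-GO,E:wait,S:empty,W:wait | queues: N=1 E=3 S=0 W=3
Step 2 [NS]: N:car7-GO,E:wait,S:empty,W:wait | queues: N=0 E=3 S=0 W=3
Step 3 [EW]: N:wait,E:car2-GO,S:wait,W:car1-GO | queues: N=0 E=2 S=0 W=2
Step 4 [EW]: N:wait,E:car3-GO,S:wait,W:car5-GO | queues: N=0 E=1 S=0 W=1

N: empty
E: 4
S: empty
W: 8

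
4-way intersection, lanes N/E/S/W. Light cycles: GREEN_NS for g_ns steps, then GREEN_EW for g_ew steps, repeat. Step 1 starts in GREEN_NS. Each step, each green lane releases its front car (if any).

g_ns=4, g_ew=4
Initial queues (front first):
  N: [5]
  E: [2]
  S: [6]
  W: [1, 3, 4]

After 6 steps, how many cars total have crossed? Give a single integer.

Answer: 5

Derivation:
Step 1 [NS]: N:car5-GO,E:wait,S:car6-GO,W:wait | queues: N=0 E=1 S=0 W=3
Step 2 [NS]: N:empty,E:wait,S:empty,W:wait | queues: N=0 E=1 S=0 W=3
Step 3 [NS]: N:empty,E:wait,S:empty,W:wait | queues: N=0 E=1 S=0 W=3
Step 4 [NS]: N:empty,E:wait,S:empty,W:wait | queues: N=0 E=1 S=0 W=3
Step 5 [EW]: N:wait,E:car2-GO,S:wait,W:car1-GO | queues: N=0 E=0 S=0 W=2
Step 6 [EW]: N:wait,E:empty,S:wait,W:car3-GO | queues: N=0 E=0 S=0 W=1
Cars crossed by step 6: 5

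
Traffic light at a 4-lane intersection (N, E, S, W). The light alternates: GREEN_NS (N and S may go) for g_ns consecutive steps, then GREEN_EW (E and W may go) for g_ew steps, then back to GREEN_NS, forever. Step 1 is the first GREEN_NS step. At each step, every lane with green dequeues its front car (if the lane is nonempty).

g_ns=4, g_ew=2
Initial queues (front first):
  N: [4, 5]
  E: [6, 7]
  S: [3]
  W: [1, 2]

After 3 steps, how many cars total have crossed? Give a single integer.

Answer: 3

Derivation:
Step 1 [NS]: N:car4-GO,E:wait,S:car3-GO,W:wait | queues: N=1 E=2 S=0 W=2
Step 2 [NS]: N:car5-GO,E:wait,S:empty,W:wait | queues: N=0 E=2 S=0 W=2
Step 3 [NS]: N:empty,E:wait,S:empty,W:wait | queues: N=0 E=2 S=0 W=2
Cars crossed by step 3: 3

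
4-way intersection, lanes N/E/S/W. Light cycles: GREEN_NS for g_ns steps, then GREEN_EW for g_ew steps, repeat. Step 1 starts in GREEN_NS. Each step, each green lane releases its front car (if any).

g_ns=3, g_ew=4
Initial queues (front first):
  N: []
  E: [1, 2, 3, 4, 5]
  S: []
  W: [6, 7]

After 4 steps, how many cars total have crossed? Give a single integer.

Step 1 [NS]: N:empty,E:wait,S:empty,W:wait | queues: N=0 E=5 S=0 W=2
Step 2 [NS]: N:empty,E:wait,S:empty,W:wait | queues: N=0 E=5 S=0 W=2
Step 3 [NS]: N:empty,E:wait,S:empty,W:wait | queues: N=0 E=5 S=0 W=2
Step 4 [EW]: N:wait,E:car1-GO,S:wait,W:car6-GO | queues: N=0 E=4 S=0 W=1
Cars crossed by step 4: 2

Answer: 2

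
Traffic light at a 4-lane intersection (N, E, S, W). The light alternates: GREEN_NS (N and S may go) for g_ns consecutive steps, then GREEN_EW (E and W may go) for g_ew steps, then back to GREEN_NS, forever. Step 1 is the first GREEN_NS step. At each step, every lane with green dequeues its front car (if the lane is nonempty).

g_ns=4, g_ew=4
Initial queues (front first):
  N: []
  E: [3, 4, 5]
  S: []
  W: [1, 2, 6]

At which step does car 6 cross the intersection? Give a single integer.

Step 1 [NS]: N:empty,E:wait,S:empty,W:wait | queues: N=0 E=3 S=0 W=3
Step 2 [NS]: N:empty,E:wait,S:empty,W:wait | queues: N=0 E=3 S=0 W=3
Step 3 [NS]: N:empty,E:wait,S:empty,W:wait | queues: N=0 E=3 S=0 W=3
Step 4 [NS]: N:empty,E:wait,S:empty,W:wait | queues: N=0 E=3 S=0 W=3
Step 5 [EW]: N:wait,E:car3-GO,S:wait,W:car1-GO | queues: N=0 E=2 S=0 W=2
Step 6 [EW]: N:wait,E:car4-GO,S:wait,W:car2-GO | queues: N=0 E=1 S=0 W=1
Step 7 [EW]: N:wait,E:car5-GO,S:wait,W:car6-GO | queues: N=0 E=0 S=0 W=0
Car 6 crosses at step 7

7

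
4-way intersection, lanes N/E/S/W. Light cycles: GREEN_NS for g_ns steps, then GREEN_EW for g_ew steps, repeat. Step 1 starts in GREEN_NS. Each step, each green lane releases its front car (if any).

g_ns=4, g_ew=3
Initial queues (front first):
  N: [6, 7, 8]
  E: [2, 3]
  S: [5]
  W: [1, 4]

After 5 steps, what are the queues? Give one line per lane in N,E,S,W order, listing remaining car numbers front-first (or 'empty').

Step 1 [NS]: N:car6-GO,E:wait,S:car5-GO,W:wait | queues: N=2 E=2 S=0 W=2
Step 2 [NS]: N:car7-GO,E:wait,S:empty,W:wait | queues: N=1 E=2 S=0 W=2
Step 3 [NS]: N:car8-GO,E:wait,S:empty,W:wait | queues: N=0 E=2 S=0 W=2
Step 4 [NS]: N:empty,E:wait,S:empty,W:wait | queues: N=0 E=2 S=0 W=2
Step 5 [EW]: N:wait,E:car2-GO,S:wait,W:car1-GO | queues: N=0 E=1 S=0 W=1

N: empty
E: 3
S: empty
W: 4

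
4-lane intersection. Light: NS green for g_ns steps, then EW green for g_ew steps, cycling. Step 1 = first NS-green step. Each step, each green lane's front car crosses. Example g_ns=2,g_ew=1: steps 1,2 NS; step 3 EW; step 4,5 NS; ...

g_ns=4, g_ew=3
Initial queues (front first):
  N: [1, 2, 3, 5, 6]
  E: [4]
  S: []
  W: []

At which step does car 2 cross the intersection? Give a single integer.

Step 1 [NS]: N:car1-GO,E:wait,S:empty,W:wait | queues: N=4 E=1 S=0 W=0
Step 2 [NS]: N:car2-GO,E:wait,S:empty,W:wait | queues: N=3 E=1 S=0 W=0
Step 3 [NS]: N:car3-GO,E:wait,S:empty,W:wait | queues: N=2 E=1 S=0 W=0
Step 4 [NS]: N:car5-GO,E:wait,S:empty,W:wait | queues: N=1 E=1 S=0 W=0
Step 5 [EW]: N:wait,E:car4-GO,S:wait,W:empty | queues: N=1 E=0 S=0 W=0
Step 6 [EW]: N:wait,E:empty,S:wait,W:empty | queues: N=1 E=0 S=0 W=0
Step 7 [EW]: N:wait,E:empty,S:wait,W:empty | queues: N=1 E=0 S=0 W=0
Step 8 [NS]: N:car6-GO,E:wait,S:empty,W:wait | queues: N=0 E=0 S=0 W=0
Car 2 crosses at step 2

2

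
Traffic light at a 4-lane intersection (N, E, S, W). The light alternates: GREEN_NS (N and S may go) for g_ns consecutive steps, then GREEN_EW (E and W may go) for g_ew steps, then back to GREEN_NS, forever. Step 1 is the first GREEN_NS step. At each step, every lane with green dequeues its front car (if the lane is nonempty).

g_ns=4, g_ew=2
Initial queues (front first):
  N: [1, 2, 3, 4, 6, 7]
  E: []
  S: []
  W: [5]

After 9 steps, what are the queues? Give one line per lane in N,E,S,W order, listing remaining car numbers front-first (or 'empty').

Step 1 [NS]: N:car1-GO,E:wait,S:empty,W:wait | queues: N=5 E=0 S=0 W=1
Step 2 [NS]: N:car2-GO,E:wait,S:empty,W:wait | queues: N=4 E=0 S=0 W=1
Step 3 [NS]: N:car3-GO,E:wait,S:empty,W:wait | queues: N=3 E=0 S=0 W=1
Step 4 [NS]: N:car4-GO,E:wait,S:empty,W:wait | queues: N=2 E=0 S=0 W=1
Step 5 [EW]: N:wait,E:empty,S:wait,W:car5-GO | queues: N=2 E=0 S=0 W=0
Step 6 [EW]: N:wait,E:empty,S:wait,W:empty | queues: N=2 E=0 S=0 W=0
Step 7 [NS]: N:car6-GO,E:wait,S:empty,W:wait | queues: N=1 E=0 S=0 W=0
Step 8 [NS]: N:car7-GO,E:wait,S:empty,W:wait | queues: N=0 E=0 S=0 W=0

N: empty
E: empty
S: empty
W: empty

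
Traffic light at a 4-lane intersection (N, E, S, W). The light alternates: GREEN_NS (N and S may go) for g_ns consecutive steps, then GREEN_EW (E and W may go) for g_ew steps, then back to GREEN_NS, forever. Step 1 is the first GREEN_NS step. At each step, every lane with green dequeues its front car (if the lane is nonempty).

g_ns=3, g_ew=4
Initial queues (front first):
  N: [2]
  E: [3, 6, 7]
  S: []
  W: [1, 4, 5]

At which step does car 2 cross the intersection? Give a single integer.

Step 1 [NS]: N:car2-GO,E:wait,S:empty,W:wait | queues: N=0 E=3 S=0 W=3
Step 2 [NS]: N:empty,E:wait,S:empty,W:wait | queues: N=0 E=3 S=0 W=3
Step 3 [NS]: N:empty,E:wait,S:empty,W:wait | queues: N=0 E=3 S=0 W=3
Step 4 [EW]: N:wait,E:car3-GO,S:wait,W:car1-GO | queues: N=0 E=2 S=0 W=2
Step 5 [EW]: N:wait,E:car6-GO,S:wait,W:car4-GO | queues: N=0 E=1 S=0 W=1
Step 6 [EW]: N:wait,E:car7-GO,S:wait,W:car5-GO | queues: N=0 E=0 S=0 W=0
Car 2 crosses at step 1

1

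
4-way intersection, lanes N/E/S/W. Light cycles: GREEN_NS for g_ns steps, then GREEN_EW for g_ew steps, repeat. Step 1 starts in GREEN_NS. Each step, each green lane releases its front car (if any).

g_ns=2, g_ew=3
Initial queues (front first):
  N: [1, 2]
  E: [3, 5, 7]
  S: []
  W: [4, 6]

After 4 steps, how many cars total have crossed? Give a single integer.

Answer: 6

Derivation:
Step 1 [NS]: N:car1-GO,E:wait,S:empty,W:wait | queues: N=1 E=3 S=0 W=2
Step 2 [NS]: N:car2-GO,E:wait,S:empty,W:wait | queues: N=0 E=3 S=0 W=2
Step 3 [EW]: N:wait,E:car3-GO,S:wait,W:car4-GO | queues: N=0 E=2 S=0 W=1
Step 4 [EW]: N:wait,E:car5-GO,S:wait,W:car6-GO | queues: N=0 E=1 S=0 W=0
Cars crossed by step 4: 6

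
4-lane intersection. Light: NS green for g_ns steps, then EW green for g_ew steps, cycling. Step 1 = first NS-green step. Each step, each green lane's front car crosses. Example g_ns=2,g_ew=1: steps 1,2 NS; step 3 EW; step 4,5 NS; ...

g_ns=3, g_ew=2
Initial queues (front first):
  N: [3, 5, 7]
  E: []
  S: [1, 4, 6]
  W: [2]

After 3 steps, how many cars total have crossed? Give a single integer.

Step 1 [NS]: N:car3-GO,E:wait,S:car1-GO,W:wait | queues: N=2 E=0 S=2 W=1
Step 2 [NS]: N:car5-GO,E:wait,S:car4-GO,W:wait | queues: N=1 E=0 S=1 W=1
Step 3 [NS]: N:car7-GO,E:wait,S:car6-GO,W:wait | queues: N=0 E=0 S=0 W=1
Cars crossed by step 3: 6

Answer: 6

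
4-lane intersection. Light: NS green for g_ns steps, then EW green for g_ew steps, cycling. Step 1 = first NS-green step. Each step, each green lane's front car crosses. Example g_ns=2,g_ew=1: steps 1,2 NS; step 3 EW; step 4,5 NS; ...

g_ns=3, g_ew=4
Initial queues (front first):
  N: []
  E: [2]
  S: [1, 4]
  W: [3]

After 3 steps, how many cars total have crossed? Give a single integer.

Step 1 [NS]: N:empty,E:wait,S:car1-GO,W:wait | queues: N=0 E=1 S=1 W=1
Step 2 [NS]: N:empty,E:wait,S:car4-GO,W:wait | queues: N=0 E=1 S=0 W=1
Step 3 [NS]: N:empty,E:wait,S:empty,W:wait | queues: N=0 E=1 S=0 W=1
Cars crossed by step 3: 2

Answer: 2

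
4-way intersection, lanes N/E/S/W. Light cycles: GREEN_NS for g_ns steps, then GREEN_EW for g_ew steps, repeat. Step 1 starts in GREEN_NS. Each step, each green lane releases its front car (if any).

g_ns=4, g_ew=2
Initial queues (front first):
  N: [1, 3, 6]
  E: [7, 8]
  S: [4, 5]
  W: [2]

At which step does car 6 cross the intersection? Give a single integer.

Step 1 [NS]: N:car1-GO,E:wait,S:car4-GO,W:wait | queues: N=2 E=2 S=1 W=1
Step 2 [NS]: N:car3-GO,E:wait,S:car5-GO,W:wait | queues: N=1 E=2 S=0 W=1
Step 3 [NS]: N:car6-GO,E:wait,S:empty,W:wait | queues: N=0 E=2 S=0 W=1
Step 4 [NS]: N:empty,E:wait,S:empty,W:wait | queues: N=0 E=2 S=0 W=1
Step 5 [EW]: N:wait,E:car7-GO,S:wait,W:car2-GO | queues: N=0 E=1 S=0 W=0
Step 6 [EW]: N:wait,E:car8-GO,S:wait,W:empty | queues: N=0 E=0 S=0 W=0
Car 6 crosses at step 3

3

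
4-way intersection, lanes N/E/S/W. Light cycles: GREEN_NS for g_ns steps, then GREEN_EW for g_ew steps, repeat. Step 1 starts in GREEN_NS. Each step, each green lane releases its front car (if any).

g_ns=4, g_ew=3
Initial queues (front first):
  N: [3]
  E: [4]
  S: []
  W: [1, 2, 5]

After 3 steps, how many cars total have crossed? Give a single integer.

Step 1 [NS]: N:car3-GO,E:wait,S:empty,W:wait | queues: N=0 E=1 S=0 W=3
Step 2 [NS]: N:empty,E:wait,S:empty,W:wait | queues: N=0 E=1 S=0 W=3
Step 3 [NS]: N:empty,E:wait,S:empty,W:wait | queues: N=0 E=1 S=0 W=3
Cars crossed by step 3: 1

Answer: 1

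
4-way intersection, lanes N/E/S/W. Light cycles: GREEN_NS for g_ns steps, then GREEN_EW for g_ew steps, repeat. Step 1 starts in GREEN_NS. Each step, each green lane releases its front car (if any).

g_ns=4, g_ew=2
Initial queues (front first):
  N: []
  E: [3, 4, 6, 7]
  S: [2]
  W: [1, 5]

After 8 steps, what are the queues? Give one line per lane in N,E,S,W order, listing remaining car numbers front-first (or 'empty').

Step 1 [NS]: N:empty,E:wait,S:car2-GO,W:wait | queues: N=0 E=4 S=0 W=2
Step 2 [NS]: N:empty,E:wait,S:empty,W:wait | queues: N=0 E=4 S=0 W=2
Step 3 [NS]: N:empty,E:wait,S:empty,W:wait | queues: N=0 E=4 S=0 W=2
Step 4 [NS]: N:empty,E:wait,S:empty,W:wait | queues: N=0 E=4 S=0 W=2
Step 5 [EW]: N:wait,E:car3-GO,S:wait,W:car1-GO | queues: N=0 E=3 S=0 W=1
Step 6 [EW]: N:wait,E:car4-GO,S:wait,W:car5-GO | queues: N=0 E=2 S=0 W=0
Step 7 [NS]: N:empty,E:wait,S:empty,W:wait | queues: N=0 E=2 S=0 W=0
Step 8 [NS]: N:empty,E:wait,S:empty,W:wait | queues: N=0 E=2 S=0 W=0

N: empty
E: 6 7
S: empty
W: empty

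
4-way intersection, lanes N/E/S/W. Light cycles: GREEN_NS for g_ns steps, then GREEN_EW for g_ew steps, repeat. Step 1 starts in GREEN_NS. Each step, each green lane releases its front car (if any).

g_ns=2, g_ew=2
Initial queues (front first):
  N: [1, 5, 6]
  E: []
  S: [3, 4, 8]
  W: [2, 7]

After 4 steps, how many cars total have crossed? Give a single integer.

Answer: 6

Derivation:
Step 1 [NS]: N:car1-GO,E:wait,S:car3-GO,W:wait | queues: N=2 E=0 S=2 W=2
Step 2 [NS]: N:car5-GO,E:wait,S:car4-GO,W:wait | queues: N=1 E=0 S=1 W=2
Step 3 [EW]: N:wait,E:empty,S:wait,W:car2-GO | queues: N=1 E=0 S=1 W=1
Step 4 [EW]: N:wait,E:empty,S:wait,W:car7-GO | queues: N=1 E=0 S=1 W=0
Cars crossed by step 4: 6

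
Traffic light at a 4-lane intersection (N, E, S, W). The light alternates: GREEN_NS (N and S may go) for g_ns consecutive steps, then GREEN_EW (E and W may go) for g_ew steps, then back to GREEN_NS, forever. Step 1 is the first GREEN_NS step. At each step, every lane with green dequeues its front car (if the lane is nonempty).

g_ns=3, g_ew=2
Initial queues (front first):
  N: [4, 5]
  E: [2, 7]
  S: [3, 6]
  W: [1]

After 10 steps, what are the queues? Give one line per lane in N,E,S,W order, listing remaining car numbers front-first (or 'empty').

Step 1 [NS]: N:car4-GO,E:wait,S:car3-GO,W:wait | queues: N=1 E=2 S=1 W=1
Step 2 [NS]: N:car5-GO,E:wait,S:car6-GO,W:wait | queues: N=0 E=2 S=0 W=1
Step 3 [NS]: N:empty,E:wait,S:empty,W:wait | queues: N=0 E=2 S=0 W=1
Step 4 [EW]: N:wait,E:car2-GO,S:wait,W:car1-GO | queues: N=0 E=1 S=0 W=0
Step 5 [EW]: N:wait,E:car7-GO,S:wait,W:empty | queues: N=0 E=0 S=0 W=0

N: empty
E: empty
S: empty
W: empty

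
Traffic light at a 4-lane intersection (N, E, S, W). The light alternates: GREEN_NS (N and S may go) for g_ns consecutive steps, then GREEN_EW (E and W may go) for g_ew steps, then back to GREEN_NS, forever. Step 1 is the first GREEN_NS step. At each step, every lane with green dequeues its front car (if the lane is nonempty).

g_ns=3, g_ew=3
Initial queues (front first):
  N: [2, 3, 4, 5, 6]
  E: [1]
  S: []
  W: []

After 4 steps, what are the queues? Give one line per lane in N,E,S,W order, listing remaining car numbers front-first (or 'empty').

Step 1 [NS]: N:car2-GO,E:wait,S:empty,W:wait | queues: N=4 E=1 S=0 W=0
Step 2 [NS]: N:car3-GO,E:wait,S:empty,W:wait | queues: N=3 E=1 S=0 W=0
Step 3 [NS]: N:car4-GO,E:wait,S:empty,W:wait | queues: N=2 E=1 S=0 W=0
Step 4 [EW]: N:wait,E:car1-GO,S:wait,W:empty | queues: N=2 E=0 S=0 W=0

N: 5 6
E: empty
S: empty
W: empty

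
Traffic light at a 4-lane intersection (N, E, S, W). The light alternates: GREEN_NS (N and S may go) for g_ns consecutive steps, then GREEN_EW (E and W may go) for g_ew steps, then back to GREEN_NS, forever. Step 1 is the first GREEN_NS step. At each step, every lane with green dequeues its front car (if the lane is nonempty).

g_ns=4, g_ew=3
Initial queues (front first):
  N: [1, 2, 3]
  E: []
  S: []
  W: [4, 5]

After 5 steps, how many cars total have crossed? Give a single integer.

Step 1 [NS]: N:car1-GO,E:wait,S:empty,W:wait | queues: N=2 E=0 S=0 W=2
Step 2 [NS]: N:car2-GO,E:wait,S:empty,W:wait | queues: N=1 E=0 S=0 W=2
Step 3 [NS]: N:car3-GO,E:wait,S:empty,W:wait | queues: N=0 E=0 S=0 W=2
Step 4 [NS]: N:empty,E:wait,S:empty,W:wait | queues: N=0 E=0 S=0 W=2
Step 5 [EW]: N:wait,E:empty,S:wait,W:car4-GO | queues: N=0 E=0 S=0 W=1
Cars crossed by step 5: 4

Answer: 4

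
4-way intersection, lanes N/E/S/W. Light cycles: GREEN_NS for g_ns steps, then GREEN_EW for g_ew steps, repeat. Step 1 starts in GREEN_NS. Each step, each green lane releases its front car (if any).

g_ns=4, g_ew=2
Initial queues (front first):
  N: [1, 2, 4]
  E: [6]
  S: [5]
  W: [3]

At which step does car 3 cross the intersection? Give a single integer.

Step 1 [NS]: N:car1-GO,E:wait,S:car5-GO,W:wait | queues: N=2 E=1 S=0 W=1
Step 2 [NS]: N:car2-GO,E:wait,S:empty,W:wait | queues: N=1 E=1 S=0 W=1
Step 3 [NS]: N:car4-GO,E:wait,S:empty,W:wait | queues: N=0 E=1 S=0 W=1
Step 4 [NS]: N:empty,E:wait,S:empty,W:wait | queues: N=0 E=1 S=0 W=1
Step 5 [EW]: N:wait,E:car6-GO,S:wait,W:car3-GO | queues: N=0 E=0 S=0 W=0
Car 3 crosses at step 5

5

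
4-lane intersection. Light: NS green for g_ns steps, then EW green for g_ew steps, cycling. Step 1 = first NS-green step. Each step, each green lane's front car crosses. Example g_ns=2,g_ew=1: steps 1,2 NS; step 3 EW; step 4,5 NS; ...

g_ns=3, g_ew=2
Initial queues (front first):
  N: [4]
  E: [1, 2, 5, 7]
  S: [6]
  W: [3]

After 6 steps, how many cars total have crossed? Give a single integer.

Answer: 5

Derivation:
Step 1 [NS]: N:car4-GO,E:wait,S:car6-GO,W:wait | queues: N=0 E=4 S=0 W=1
Step 2 [NS]: N:empty,E:wait,S:empty,W:wait | queues: N=0 E=4 S=0 W=1
Step 3 [NS]: N:empty,E:wait,S:empty,W:wait | queues: N=0 E=4 S=0 W=1
Step 4 [EW]: N:wait,E:car1-GO,S:wait,W:car3-GO | queues: N=0 E=3 S=0 W=0
Step 5 [EW]: N:wait,E:car2-GO,S:wait,W:empty | queues: N=0 E=2 S=0 W=0
Step 6 [NS]: N:empty,E:wait,S:empty,W:wait | queues: N=0 E=2 S=0 W=0
Cars crossed by step 6: 5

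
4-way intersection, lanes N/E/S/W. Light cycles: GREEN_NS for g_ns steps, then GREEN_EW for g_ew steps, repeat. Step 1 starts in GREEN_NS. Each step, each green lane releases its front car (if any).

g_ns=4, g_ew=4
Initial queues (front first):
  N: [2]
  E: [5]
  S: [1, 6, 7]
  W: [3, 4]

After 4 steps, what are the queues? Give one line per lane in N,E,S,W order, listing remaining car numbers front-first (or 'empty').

Step 1 [NS]: N:car2-GO,E:wait,S:car1-GO,W:wait | queues: N=0 E=1 S=2 W=2
Step 2 [NS]: N:empty,E:wait,S:car6-GO,W:wait | queues: N=0 E=1 S=1 W=2
Step 3 [NS]: N:empty,E:wait,S:car7-GO,W:wait | queues: N=0 E=1 S=0 W=2
Step 4 [NS]: N:empty,E:wait,S:empty,W:wait | queues: N=0 E=1 S=0 W=2

N: empty
E: 5
S: empty
W: 3 4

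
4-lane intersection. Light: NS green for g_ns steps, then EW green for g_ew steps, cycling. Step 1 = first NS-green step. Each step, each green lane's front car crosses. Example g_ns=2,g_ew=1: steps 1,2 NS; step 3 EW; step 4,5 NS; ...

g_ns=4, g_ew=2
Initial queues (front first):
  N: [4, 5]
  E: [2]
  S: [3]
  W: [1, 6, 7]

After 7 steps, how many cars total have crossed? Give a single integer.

Step 1 [NS]: N:car4-GO,E:wait,S:car3-GO,W:wait | queues: N=1 E=1 S=0 W=3
Step 2 [NS]: N:car5-GO,E:wait,S:empty,W:wait | queues: N=0 E=1 S=0 W=3
Step 3 [NS]: N:empty,E:wait,S:empty,W:wait | queues: N=0 E=1 S=0 W=3
Step 4 [NS]: N:empty,E:wait,S:empty,W:wait | queues: N=0 E=1 S=0 W=3
Step 5 [EW]: N:wait,E:car2-GO,S:wait,W:car1-GO | queues: N=0 E=0 S=0 W=2
Step 6 [EW]: N:wait,E:empty,S:wait,W:car6-GO | queues: N=0 E=0 S=0 W=1
Step 7 [NS]: N:empty,E:wait,S:empty,W:wait | queues: N=0 E=0 S=0 W=1
Cars crossed by step 7: 6

Answer: 6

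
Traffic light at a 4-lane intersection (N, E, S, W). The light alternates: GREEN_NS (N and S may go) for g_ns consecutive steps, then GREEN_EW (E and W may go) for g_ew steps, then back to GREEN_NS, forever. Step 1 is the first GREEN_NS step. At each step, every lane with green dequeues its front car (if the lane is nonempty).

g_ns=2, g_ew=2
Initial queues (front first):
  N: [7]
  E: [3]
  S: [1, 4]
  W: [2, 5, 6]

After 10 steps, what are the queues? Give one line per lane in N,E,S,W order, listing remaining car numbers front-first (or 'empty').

Step 1 [NS]: N:car7-GO,E:wait,S:car1-GO,W:wait | queues: N=0 E=1 S=1 W=3
Step 2 [NS]: N:empty,E:wait,S:car4-GO,W:wait | queues: N=0 E=1 S=0 W=3
Step 3 [EW]: N:wait,E:car3-GO,S:wait,W:car2-GO | queues: N=0 E=0 S=0 W=2
Step 4 [EW]: N:wait,E:empty,S:wait,W:car5-GO | queues: N=0 E=0 S=0 W=1
Step 5 [NS]: N:empty,E:wait,S:empty,W:wait | queues: N=0 E=0 S=0 W=1
Step 6 [NS]: N:empty,E:wait,S:empty,W:wait | queues: N=0 E=0 S=0 W=1
Step 7 [EW]: N:wait,E:empty,S:wait,W:car6-GO | queues: N=0 E=0 S=0 W=0

N: empty
E: empty
S: empty
W: empty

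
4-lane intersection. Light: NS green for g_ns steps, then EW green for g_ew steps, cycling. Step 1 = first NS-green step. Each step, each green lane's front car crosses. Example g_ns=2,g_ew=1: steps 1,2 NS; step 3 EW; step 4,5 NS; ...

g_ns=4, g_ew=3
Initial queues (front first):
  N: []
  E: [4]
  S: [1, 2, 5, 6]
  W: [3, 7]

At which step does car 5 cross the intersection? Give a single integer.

Step 1 [NS]: N:empty,E:wait,S:car1-GO,W:wait | queues: N=0 E=1 S=3 W=2
Step 2 [NS]: N:empty,E:wait,S:car2-GO,W:wait | queues: N=0 E=1 S=2 W=2
Step 3 [NS]: N:empty,E:wait,S:car5-GO,W:wait | queues: N=0 E=1 S=1 W=2
Step 4 [NS]: N:empty,E:wait,S:car6-GO,W:wait | queues: N=0 E=1 S=0 W=2
Step 5 [EW]: N:wait,E:car4-GO,S:wait,W:car3-GO | queues: N=0 E=0 S=0 W=1
Step 6 [EW]: N:wait,E:empty,S:wait,W:car7-GO | queues: N=0 E=0 S=0 W=0
Car 5 crosses at step 3

3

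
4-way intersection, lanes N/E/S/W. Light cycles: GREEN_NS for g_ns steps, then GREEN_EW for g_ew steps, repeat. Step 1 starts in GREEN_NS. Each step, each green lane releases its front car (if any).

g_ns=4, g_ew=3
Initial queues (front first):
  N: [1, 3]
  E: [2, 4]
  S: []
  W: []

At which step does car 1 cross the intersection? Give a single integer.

Step 1 [NS]: N:car1-GO,E:wait,S:empty,W:wait | queues: N=1 E=2 S=0 W=0
Step 2 [NS]: N:car3-GO,E:wait,S:empty,W:wait | queues: N=0 E=2 S=0 W=0
Step 3 [NS]: N:empty,E:wait,S:empty,W:wait | queues: N=0 E=2 S=0 W=0
Step 4 [NS]: N:empty,E:wait,S:empty,W:wait | queues: N=0 E=2 S=0 W=0
Step 5 [EW]: N:wait,E:car2-GO,S:wait,W:empty | queues: N=0 E=1 S=0 W=0
Step 6 [EW]: N:wait,E:car4-GO,S:wait,W:empty | queues: N=0 E=0 S=0 W=0
Car 1 crosses at step 1

1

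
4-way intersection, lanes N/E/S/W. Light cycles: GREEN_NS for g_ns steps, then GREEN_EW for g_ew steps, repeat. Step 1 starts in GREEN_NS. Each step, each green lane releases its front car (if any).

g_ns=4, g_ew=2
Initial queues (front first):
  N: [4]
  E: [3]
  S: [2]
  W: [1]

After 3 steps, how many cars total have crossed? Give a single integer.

Answer: 2

Derivation:
Step 1 [NS]: N:car4-GO,E:wait,S:car2-GO,W:wait | queues: N=0 E=1 S=0 W=1
Step 2 [NS]: N:empty,E:wait,S:empty,W:wait | queues: N=0 E=1 S=0 W=1
Step 3 [NS]: N:empty,E:wait,S:empty,W:wait | queues: N=0 E=1 S=0 W=1
Cars crossed by step 3: 2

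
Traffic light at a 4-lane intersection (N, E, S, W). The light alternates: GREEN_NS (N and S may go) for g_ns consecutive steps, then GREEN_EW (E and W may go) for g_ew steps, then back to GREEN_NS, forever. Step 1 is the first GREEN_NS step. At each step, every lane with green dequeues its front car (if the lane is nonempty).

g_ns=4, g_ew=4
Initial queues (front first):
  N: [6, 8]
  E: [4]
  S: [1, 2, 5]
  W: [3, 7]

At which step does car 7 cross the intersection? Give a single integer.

Step 1 [NS]: N:car6-GO,E:wait,S:car1-GO,W:wait | queues: N=1 E=1 S=2 W=2
Step 2 [NS]: N:car8-GO,E:wait,S:car2-GO,W:wait | queues: N=0 E=1 S=1 W=2
Step 3 [NS]: N:empty,E:wait,S:car5-GO,W:wait | queues: N=0 E=1 S=0 W=2
Step 4 [NS]: N:empty,E:wait,S:empty,W:wait | queues: N=0 E=1 S=0 W=2
Step 5 [EW]: N:wait,E:car4-GO,S:wait,W:car3-GO | queues: N=0 E=0 S=0 W=1
Step 6 [EW]: N:wait,E:empty,S:wait,W:car7-GO | queues: N=0 E=0 S=0 W=0
Car 7 crosses at step 6

6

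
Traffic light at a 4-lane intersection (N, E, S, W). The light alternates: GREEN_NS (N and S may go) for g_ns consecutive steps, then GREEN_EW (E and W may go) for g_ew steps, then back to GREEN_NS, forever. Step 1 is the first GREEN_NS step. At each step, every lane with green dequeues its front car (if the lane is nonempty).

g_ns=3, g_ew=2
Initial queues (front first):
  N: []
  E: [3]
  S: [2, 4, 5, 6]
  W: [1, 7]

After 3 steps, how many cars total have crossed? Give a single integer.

Answer: 3

Derivation:
Step 1 [NS]: N:empty,E:wait,S:car2-GO,W:wait | queues: N=0 E=1 S=3 W=2
Step 2 [NS]: N:empty,E:wait,S:car4-GO,W:wait | queues: N=0 E=1 S=2 W=2
Step 3 [NS]: N:empty,E:wait,S:car5-GO,W:wait | queues: N=0 E=1 S=1 W=2
Cars crossed by step 3: 3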